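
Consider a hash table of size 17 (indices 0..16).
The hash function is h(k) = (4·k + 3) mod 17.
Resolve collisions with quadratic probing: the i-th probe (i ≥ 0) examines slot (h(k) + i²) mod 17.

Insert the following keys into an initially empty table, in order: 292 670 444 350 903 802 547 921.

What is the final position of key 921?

Insert 292: h=15, slot 15 empty → index 15.
Insert 670: h=14, slot 14 empty → index 14.
Insert 444: h=11, slot 11 empty → index 11.
Insert 350: h=9, slot 9 empty → index 9.
Insert 903: h=11, slot 11 occupied → index 12.
Insert 802: h=15, slot 15 occupied → index 16.
Insert 547: h=15, slots 15,16 occupied → index 2.
Insert 921: h=15, slots 15,16,2 occupied → index 7.
Table: [-, -, 547, -, -, -, -, 921, -, 350, -, 444, 903, -, 670, 292, 802]

7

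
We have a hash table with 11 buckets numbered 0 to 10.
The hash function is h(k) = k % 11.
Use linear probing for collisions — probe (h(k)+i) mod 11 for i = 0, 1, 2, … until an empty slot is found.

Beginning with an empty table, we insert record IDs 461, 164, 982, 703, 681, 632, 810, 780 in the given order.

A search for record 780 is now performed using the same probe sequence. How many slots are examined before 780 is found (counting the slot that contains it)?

6

Insert 461: h=10, slot 10 empty -> index 10.
Insert 164: h=10, slot 10 occupied -> index 0.
Insert 982: h=3, slot 3 empty -> index 3.
Insert 703: h=10, slots 10,0 occupied -> index 1.
Insert 681: h=10, slots 10,0,1 occupied -> index 2.
Insert 632: h=5, slot 5 empty -> index 5.
Insert 810: h=7, slot 7 empty -> index 7.
Insert 780: h=10, slots 10,0,1,2,3 occupied -> index 4.
Table: [164, 703, 681, 982, 780, 632, —, 810, —, —, 461]
Lookup 780: h=10, probe 10,0,1,2,3,4 → found at 4.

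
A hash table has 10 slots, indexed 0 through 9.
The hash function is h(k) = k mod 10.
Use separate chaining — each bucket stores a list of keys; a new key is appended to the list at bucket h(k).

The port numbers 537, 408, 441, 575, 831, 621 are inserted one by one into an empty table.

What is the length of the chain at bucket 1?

3

537 → bucket 7
408 → bucket 8
441 → bucket 1
575 → bucket 5
831 → bucket 1 (collision)
621 → bucket 1 (collision)
Final buckets:
0: —
1: 441 -> 831 -> 621
2: —
3: —
4: —
5: 575
6: —
7: 537
8: 408
9: —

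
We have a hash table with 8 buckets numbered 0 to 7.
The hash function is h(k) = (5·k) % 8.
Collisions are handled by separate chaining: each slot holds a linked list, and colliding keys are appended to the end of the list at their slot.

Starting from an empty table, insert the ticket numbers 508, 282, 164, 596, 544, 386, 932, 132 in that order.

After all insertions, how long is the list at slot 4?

508 -> bucket 4
282 -> bucket 2
164 -> bucket 4 (collision)
596 -> bucket 4 (collision)
544 -> bucket 0
386 -> bucket 2 (collision)
932 -> bucket 4 (collision)
132 -> bucket 4 (collision)
Final buckets:
0: 544
1: ∅
2: 282 -> 386
3: ∅
4: 508 -> 164 -> 596 -> 932 -> 132
5: ∅
6: ∅
7: ∅

5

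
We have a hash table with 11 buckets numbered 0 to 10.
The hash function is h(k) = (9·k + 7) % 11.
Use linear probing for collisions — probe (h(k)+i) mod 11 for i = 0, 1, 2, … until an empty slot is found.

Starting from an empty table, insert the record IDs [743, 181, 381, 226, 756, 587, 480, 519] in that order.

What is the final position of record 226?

743: h=6 → slot 6
181: h=8 → slot 8
381: h=4 → slot 4
226: h=6, probe 6,7 → slot 7
756: h=2 → slot 2
587: h=10 → slot 10
480: h=4, probe 4,5 → slot 5
519: h=3 → slot 3
Table: [_, _, 756, 519, 381, 480, 743, 226, 181, _, 587]

7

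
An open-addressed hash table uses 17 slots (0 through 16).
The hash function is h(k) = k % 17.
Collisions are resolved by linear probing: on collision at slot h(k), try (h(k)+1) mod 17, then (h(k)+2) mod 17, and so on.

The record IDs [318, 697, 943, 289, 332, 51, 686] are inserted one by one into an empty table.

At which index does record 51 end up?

318: h=12 -> slot 12
697: h=0 -> slot 0
943: h=8 -> slot 8
289: h=0, probe 0,1 -> slot 1
332: h=9 -> slot 9
51: h=0, probe 0,1,2 -> slot 2
686: h=6 -> slot 6
Table: [697, 289, 51, ∅, ∅, ∅, 686, ∅, 943, 332, ∅, ∅, 318, ∅, ∅, ∅, ∅]

2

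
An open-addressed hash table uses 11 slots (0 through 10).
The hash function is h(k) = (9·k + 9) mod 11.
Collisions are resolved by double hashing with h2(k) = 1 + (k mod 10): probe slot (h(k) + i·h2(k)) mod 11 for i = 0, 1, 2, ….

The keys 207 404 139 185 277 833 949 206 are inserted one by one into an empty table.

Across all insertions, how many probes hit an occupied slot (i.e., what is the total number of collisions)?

4

207: h=2 → slot 2
404: h=4 → slot 4
139: h=6 → slot 6
185: h=2, h2=6, probe 2,8 → slot 8
277: h=5 → slot 5
833: h=4, h2=4, probe 4,8,1 → slot 1
949: h=3 → slot 3
206: h=4, h2=7, probe 4,0 → slot 0
Table: [206, 833, 207, 949, 404, 277, 139, —, 185, —, —]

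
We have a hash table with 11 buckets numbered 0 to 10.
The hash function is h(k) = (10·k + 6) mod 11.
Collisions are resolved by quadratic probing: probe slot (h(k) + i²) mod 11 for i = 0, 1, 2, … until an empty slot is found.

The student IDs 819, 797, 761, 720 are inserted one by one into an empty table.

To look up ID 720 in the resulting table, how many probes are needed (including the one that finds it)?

Insert 819: h=1, slot 1 empty → index 1.
Insert 797: h=1, slot 1 occupied → index 2.
Insert 761: h=4, slot 4 empty → index 4.
Insert 720: h=1, slots 1,2 occupied → index 5.
Table: [—, 819, 797, —, 761, 720, —, —, —, —, —]
Lookup 720: h=1, probe 1,2,5 → found at 5.

3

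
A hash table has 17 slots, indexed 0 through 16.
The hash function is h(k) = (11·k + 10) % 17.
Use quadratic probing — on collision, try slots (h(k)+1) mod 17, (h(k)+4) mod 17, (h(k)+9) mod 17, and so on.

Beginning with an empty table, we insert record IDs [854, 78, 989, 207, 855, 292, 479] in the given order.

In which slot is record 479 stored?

854 hashes to 3; slot 3 is free => place at 3.
78 hashes to 1; slot 1 is free => place at 1.
989 hashes to 9; slot 9 is free => place at 9.
207 hashes to 9; 9 taken => place at 10.
855 hashes to 14; slot 14 is free => place at 14.
292 hashes to 9; 9,10 taken => place at 13.
479 hashes to 9; 9,10,13,1 taken => place at 8.
Table: [—, 78, —, 854, —, —, —, —, 479, 989, 207, —, —, 292, 855, —, —]

8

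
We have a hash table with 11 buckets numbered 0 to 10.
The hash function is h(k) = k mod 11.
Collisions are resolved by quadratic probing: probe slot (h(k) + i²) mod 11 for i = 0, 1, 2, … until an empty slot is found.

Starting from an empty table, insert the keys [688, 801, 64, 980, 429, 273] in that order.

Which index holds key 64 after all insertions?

Insert 688: h=6, slot 6 empty → index 6.
Insert 801: h=9, slot 9 empty → index 9.
Insert 64: h=9, slot 9 occupied → index 10.
Insert 980: h=1, slot 1 empty → index 1.
Insert 429: h=0, slot 0 empty → index 0.
Insert 273: h=9, slots 9,10 occupied → index 2.
Table: [429, 980, 273, ∅, ∅, ∅, 688, ∅, ∅, 801, 64]

10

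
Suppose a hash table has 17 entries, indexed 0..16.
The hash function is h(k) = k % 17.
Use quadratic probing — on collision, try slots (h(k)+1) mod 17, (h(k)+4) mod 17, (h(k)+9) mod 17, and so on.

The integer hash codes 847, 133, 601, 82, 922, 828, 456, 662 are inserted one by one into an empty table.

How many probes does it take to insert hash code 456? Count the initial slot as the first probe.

5

Insert 847: h=14, slot 14 empty -> index 14.
Insert 133: h=14, slot 14 occupied -> index 15.
Insert 601: h=6, slot 6 empty -> index 6.
Insert 82: h=14, slots 14,15 occupied -> index 1.
Insert 922: h=4, slot 4 empty -> index 4.
Insert 828: h=12, slot 12 empty -> index 12.
Insert 456: h=14, slots 14,15,1,6 occupied -> index 13.
Insert 662: h=16, slot 16 empty -> index 16.
Table: [_, 82, _, _, 922, _, 601, _, _, _, _, _, 828, 456, 847, 133, 662]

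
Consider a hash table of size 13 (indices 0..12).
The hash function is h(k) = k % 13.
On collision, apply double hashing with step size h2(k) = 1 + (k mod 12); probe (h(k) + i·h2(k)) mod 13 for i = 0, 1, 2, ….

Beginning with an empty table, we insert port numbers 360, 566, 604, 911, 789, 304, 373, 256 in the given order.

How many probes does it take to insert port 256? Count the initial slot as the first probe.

6

360 hashes to 9; slot 9 is free -> place at 9.
566 hashes to 7; slot 7 is free -> place at 7.
604 hashes to 6; slot 6 is free -> place at 6.
911 hashes to 1; slot 1 is free -> place at 1.
789 hashes to 9, h2=10; 9,6 taken -> place at 3.
304 hashes to 5; slot 5 is free -> place at 5.
373 hashes to 9, h2=2; 9 taken -> place at 11.
256 hashes to 9, h2=5; 9,1,6,11,3 taken -> place at 8.
Table: [-, 911, -, 789, -, 304, 604, 566, 256, 360, -, 373, -]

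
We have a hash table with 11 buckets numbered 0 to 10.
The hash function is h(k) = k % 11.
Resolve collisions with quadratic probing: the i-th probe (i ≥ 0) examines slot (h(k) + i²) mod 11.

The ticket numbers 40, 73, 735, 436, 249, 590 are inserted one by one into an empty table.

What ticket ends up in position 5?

Insert 40: h=7, slot 7 empty → index 7.
Insert 73: h=7, slot 7 occupied → index 8.
Insert 735: h=9, slot 9 empty → index 9.
Insert 436: h=7, slots 7,8 occupied → index 0.
Insert 249: h=7, slots 7,8,0 occupied → index 5.
Insert 590: h=7, slots 7,8,0,5 occupied → index 1.
Table: [436, 590, -, -, -, 249, -, 40, 73, 735, -]

249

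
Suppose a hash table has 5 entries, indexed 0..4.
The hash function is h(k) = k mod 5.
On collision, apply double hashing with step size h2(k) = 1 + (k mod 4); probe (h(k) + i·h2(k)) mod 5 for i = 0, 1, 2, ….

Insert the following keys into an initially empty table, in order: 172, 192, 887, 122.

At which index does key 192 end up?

172 hashes to 2; slot 2 is free → place at 2.
192 hashes to 2, h2=1; 2 taken → place at 3.
887 hashes to 2, h2=4; 2 taken → place at 1.
122 hashes to 2, h2=3; 2 taken → place at 0.
Table: [122, 887, 172, 192, .]

3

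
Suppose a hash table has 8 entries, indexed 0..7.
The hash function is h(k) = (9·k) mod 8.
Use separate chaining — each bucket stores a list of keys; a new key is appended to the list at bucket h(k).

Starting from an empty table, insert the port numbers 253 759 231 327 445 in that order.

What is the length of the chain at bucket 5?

Insert 253: h=5, bucket 5 empty → new chain.
Insert 759: h=7, bucket 7 empty → new chain.
Insert 231: h=7, bucket 7 nonempty → append to chain.
Insert 327: h=7, bucket 7 nonempty → append to chain.
Insert 445: h=5, bucket 5 nonempty → append to chain.
Final buckets:
0: .
1: .
2: .
3: .
4: .
5: 253 -> 445
6: .
7: 759 -> 231 -> 327

2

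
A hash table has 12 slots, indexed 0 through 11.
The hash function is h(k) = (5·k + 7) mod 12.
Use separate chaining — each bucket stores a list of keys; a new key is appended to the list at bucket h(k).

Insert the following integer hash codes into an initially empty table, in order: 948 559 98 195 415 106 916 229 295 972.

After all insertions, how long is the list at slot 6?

948 -> bucket 7
559 -> bucket 6
98 -> bucket 5
195 -> bucket 10
415 -> bucket 6 (collision)
106 -> bucket 9
916 -> bucket 3
229 -> bucket 0
295 -> bucket 6 (collision)
972 -> bucket 7 (collision)
Final buckets:
0: 229
1: .
2: .
3: 916
4: .
5: 98
6: 559 -> 415 -> 295
7: 948 -> 972
8: .
9: 106
10: 195
11: .

3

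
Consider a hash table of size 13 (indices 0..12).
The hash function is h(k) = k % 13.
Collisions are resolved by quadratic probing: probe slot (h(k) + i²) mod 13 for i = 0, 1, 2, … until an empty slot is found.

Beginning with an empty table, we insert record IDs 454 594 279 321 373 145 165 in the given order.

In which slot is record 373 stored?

454: h=12 → slot 12
594: h=9 → slot 9
279: h=6 → slot 6
321: h=9, probe 9,10 → slot 10
373: h=9, probe 9,10,0 → slot 0
145: h=2 → slot 2
165: h=9, probe 9,10,0,5 → slot 5
Table: [373, —, 145, —, —, 165, 279, —, —, 594, 321, —, 454]

0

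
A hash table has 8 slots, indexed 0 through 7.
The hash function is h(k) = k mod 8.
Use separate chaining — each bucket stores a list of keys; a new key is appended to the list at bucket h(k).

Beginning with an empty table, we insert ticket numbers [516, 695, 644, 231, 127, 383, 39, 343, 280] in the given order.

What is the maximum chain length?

6

Insert 516: h=4, bucket 4 empty -> new chain.
Insert 695: h=7, bucket 7 empty -> new chain.
Insert 644: h=4, bucket 4 nonempty -> append to chain.
Insert 231: h=7, bucket 7 nonempty -> append to chain.
Insert 127: h=7, bucket 7 nonempty -> append to chain.
Insert 383: h=7, bucket 7 nonempty -> append to chain.
Insert 39: h=7, bucket 7 nonempty -> append to chain.
Insert 343: h=7, bucket 7 nonempty -> append to chain.
Insert 280: h=0, bucket 0 empty -> new chain.
Final buckets:
0: 280
1: —
2: —
3: —
4: 516 -> 644
5: —
6: —
7: 695 -> 231 -> 127 -> 383 -> 39 -> 343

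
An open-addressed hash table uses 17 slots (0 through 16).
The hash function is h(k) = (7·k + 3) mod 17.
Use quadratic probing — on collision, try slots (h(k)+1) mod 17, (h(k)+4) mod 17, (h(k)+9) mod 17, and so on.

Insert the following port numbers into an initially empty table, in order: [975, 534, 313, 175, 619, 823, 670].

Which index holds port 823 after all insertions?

975 hashes to 11; slot 11 is free => place at 11.
534 hashes to 1; slot 1 is free => place at 1.
313 hashes to 1; 1 taken => place at 2.
175 hashes to 4; slot 4 is free => place at 4.
619 hashes to 1; 1,2 taken => place at 5.
823 hashes to 1; 1,2,5 taken => place at 10.
670 hashes to 1; 1,2,5,10 taken => place at 0.
Table: [670, 534, 313, —, 175, 619, —, —, —, —, 823, 975, —, —, —, —, —]

10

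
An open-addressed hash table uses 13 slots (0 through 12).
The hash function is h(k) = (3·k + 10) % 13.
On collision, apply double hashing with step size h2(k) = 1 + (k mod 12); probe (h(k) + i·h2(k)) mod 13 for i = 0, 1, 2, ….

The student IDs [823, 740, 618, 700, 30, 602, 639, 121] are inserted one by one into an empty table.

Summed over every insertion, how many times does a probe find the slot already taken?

6

823 hashes to 9; slot 9 is free => place at 9.
740 hashes to 7; slot 7 is free => place at 7.
618 hashes to 5; slot 5 is free => place at 5.
700 hashes to 4; slot 4 is free => place at 4.
30 hashes to 9, h2=7; 9 taken => place at 3.
602 hashes to 9, h2=3; 9 taken => place at 12.
639 hashes to 3, h2=4; 3,7 taken => place at 11.
121 hashes to 9, h2=2; 9,11 taken => place at 0.
Table: [121, -, -, 30, 700, 618, -, 740, -, 823, -, 639, 602]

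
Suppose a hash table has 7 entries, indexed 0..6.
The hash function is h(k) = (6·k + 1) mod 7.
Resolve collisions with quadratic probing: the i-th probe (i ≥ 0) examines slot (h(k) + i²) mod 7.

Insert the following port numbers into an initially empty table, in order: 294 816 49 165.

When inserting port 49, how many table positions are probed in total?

2

294 hashes to 1; slot 1 is free → place at 1.
816 hashes to 4; slot 4 is free → place at 4.
49 hashes to 1; 1 taken → place at 2.
165 hashes to 4; 4 taken → place at 5.
Table: [∅, 294, 49, ∅, 816, 165, ∅]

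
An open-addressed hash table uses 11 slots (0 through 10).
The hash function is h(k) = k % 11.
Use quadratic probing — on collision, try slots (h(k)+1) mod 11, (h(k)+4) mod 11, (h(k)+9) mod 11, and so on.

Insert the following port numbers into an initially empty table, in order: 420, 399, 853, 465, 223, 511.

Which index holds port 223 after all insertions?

7

420: h=2 -> slot 2
399: h=3 -> slot 3
853: h=6 -> slot 6
465: h=3, probe 3,4 -> slot 4
223: h=3, probe 3,4,7 -> slot 7
511: h=5 -> slot 5
Table: [., ., 420, 399, 465, 511, 853, 223, ., ., .]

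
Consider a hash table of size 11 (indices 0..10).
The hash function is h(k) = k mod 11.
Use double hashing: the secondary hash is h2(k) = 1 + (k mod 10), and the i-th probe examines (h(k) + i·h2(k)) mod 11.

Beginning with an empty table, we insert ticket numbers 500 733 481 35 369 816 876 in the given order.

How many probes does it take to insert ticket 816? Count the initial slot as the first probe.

500 hashes to 5; slot 5 is free -> place at 5.
733 hashes to 7; slot 7 is free -> place at 7.
481 hashes to 8; slot 8 is free -> place at 8.
35 hashes to 2; slot 2 is free -> place at 2.
369 hashes to 6; slot 6 is free -> place at 6.
816 hashes to 2, h2=7; 2 taken -> place at 9.
876 hashes to 7, h2=7; 7 taken -> place at 3.
Table: [., ., 35, 876, ., 500, 369, 733, 481, 816, .]

2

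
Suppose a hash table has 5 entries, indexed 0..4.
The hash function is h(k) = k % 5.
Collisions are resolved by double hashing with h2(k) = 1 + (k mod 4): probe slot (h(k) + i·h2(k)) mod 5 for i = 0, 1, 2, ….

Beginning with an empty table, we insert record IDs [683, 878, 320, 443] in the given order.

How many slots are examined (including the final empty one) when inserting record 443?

Insert 683: h=3, slot 3 empty → index 3.
Insert 878: h=3, h2=3, slot 3 occupied → index 1.
Insert 320: h=0, slot 0 empty → index 0.
Insert 443: h=3, h2=4, slot 3 occupied → index 2.
Table: [320, 878, 443, 683, -]

2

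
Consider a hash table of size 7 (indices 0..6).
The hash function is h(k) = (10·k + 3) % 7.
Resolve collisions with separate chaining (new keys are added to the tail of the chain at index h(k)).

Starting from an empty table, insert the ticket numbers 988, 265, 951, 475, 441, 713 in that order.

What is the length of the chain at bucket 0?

4

Insert 988: h=6, bucket 6 empty -> new chain.
Insert 265: h=0, bucket 0 empty -> new chain.
Insert 951: h=0, bucket 0 nonempty -> append to chain.
Insert 475: h=0, bucket 0 nonempty -> append to chain.
Insert 441: h=3, bucket 3 empty -> new chain.
Insert 713: h=0, bucket 0 nonempty -> append to chain.
Final buckets:
0: 265 -> 951 -> 475 -> 713
1: .
2: .
3: 441
4: .
5: .
6: 988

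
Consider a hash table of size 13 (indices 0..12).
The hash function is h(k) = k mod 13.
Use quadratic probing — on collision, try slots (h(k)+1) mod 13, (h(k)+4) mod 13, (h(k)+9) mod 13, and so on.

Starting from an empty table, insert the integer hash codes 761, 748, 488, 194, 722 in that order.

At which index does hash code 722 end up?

3

761: h=7 → slot 7
748: h=7, probe 7,8 → slot 8
488: h=7, probe 7,8,11 → slot 11
194: h=12 → slot 12
722: h=7, probe 7,8,11,3 → slot 3
Table: [-, -, -, 722, -, -, -, 761, 748, -, -, 488, 194]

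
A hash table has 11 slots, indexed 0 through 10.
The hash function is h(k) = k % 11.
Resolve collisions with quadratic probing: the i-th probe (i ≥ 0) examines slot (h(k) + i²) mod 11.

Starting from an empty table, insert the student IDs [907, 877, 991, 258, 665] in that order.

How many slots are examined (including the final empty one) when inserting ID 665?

3

Insert 907: h=5, slot 5 empty => index 5.
Insert 877: h=8, slot 8 empty => index 8.
Insert 991: h=1, slot 1 empty => index 1.
Insert 258: h=5, slot 5 occupied => index 6.
Insert 665: h=5, slots 5,6 occupied => index 9.
Table: [_, 991, _, _, _, 907, 258, _, 877, 665, _]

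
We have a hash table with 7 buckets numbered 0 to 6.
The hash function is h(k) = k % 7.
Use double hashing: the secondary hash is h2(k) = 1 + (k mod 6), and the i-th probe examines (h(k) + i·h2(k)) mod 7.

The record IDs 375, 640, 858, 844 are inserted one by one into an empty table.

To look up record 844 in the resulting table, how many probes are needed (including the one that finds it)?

375: h=4 → slot 4
640: h=3 → slot 3
858: h=4, h2=1, probe 4,5 → slot 5
844: h=4, h2=5, probe 4,2 → slot 2
Table: [-, -, 844, 640, 375, 858, -]
Lookup 844: h=4, h2=5, probe 4,2 → found at 2.

2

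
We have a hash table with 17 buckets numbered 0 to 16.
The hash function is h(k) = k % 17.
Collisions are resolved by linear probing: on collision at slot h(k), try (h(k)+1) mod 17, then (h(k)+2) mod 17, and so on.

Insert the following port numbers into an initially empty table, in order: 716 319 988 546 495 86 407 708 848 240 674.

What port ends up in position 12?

716: h=2 => slot 2
319: h=13 => slot 13
988: h=2, probe 2,3 => slot 3
546: h=2, probe 2,3,4 => slot 4
495: h=2, probe 2,3,4,5 => slot 5
86: h=1 => slot 1
407: h=16 => slot 16
708: h=11 => slot 11
848: h=15 => slot 15
240: h=2, probe 2,3,4,5,6 => slot 6
674: h=11, probe 11,12 => slot 12
Table: [—, 86, 716, 988, 546, 495, 240, —, —, —, —, 708, 674, 319, —, 848, 407]

674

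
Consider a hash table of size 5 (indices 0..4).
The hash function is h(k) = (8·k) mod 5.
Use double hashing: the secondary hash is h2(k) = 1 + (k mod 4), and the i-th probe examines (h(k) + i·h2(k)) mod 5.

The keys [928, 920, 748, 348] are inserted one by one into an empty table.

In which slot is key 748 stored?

1

928 hashes to 4; slot 4 is free => place at 4.
920 hashes to 0; slot 0 is free => place at 0.
748 hashes to 4, h2=1; 4,0 taken => place at 1.
348 hashes to 4, h2=1; 4,0,1 taken => place at 2.
Table: [920, 748, 348, ∅, 928]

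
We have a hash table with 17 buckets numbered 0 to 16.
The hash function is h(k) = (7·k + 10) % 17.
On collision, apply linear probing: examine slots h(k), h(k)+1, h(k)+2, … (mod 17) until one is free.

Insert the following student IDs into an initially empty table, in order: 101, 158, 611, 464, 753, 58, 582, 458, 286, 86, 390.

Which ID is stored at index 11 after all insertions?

101 hashes to 3; slot 3 is free -> place at 3.
158 hashes to 11; slot 11 is free -> place at 11.
611 hashes to 3; 3 taken -> place at 4.
464 hashes to 11; 11 taken -> place at 12.
753 hashes to 11; 11,12 taken -> place at 13.
58 hashes to 8; slot 8 is free -> place at 8.
582 hashes to 4; 4 taken -> place at 5.
458 hashes to 3; 3,4,5 taken -> place at 6.
286 hashes to 6; 6 taken -> place at 7.
86 hashes to 0; slot 0 is free -> place at 0.
390 hashes to 3; 3,4,5,6,7,8 taken -> place at 9.
Table: [86, ., ., 101, 611, 582, 458, 286, 58, 390, ., 158, 464, 753, ., ., .]

158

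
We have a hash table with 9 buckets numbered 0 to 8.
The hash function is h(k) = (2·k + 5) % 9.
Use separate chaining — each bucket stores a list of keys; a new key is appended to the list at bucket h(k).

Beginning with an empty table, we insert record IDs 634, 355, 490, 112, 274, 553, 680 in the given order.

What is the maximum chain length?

6

634 → bucket 4
355 → bucket 4 (collision)
490 → bucket 4 (collision)
112 → bucket 4 (collision)
274 → bucket 4 (collision)
553 → bucket 4 (collision)
680 → bucket 6
Final buckets:
0: .
1: .
2: .
3: .
4: 634 -> 355 -> 490 -> 112 -> 274 -> 553
5: .
6: 680
7: .
8: .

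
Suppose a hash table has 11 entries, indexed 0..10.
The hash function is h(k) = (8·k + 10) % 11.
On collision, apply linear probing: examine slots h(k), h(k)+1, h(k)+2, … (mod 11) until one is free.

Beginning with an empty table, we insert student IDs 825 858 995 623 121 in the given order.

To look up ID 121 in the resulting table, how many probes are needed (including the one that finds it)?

4

Insert 825: h=10, slot 10 empty => index 10.
Insert 858: h=10, slot 10 occupied => index 0.
Insert 995: h=6, slot 6 empty => index 6.
Insert 623: h=0, slot 0 occupied => index 1.
Insert 121: h=10, slots 10,0,1 occupied => index 2.
Table: [858, 623, 121, —, —, —, 995, —, —, —, 825]
Lookup 121: h=10, probe 10,0,1,2 → found at 2.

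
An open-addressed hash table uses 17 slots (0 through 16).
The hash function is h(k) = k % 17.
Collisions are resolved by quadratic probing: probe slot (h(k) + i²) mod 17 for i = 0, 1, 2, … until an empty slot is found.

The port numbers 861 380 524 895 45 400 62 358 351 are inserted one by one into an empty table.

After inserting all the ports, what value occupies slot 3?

62

Insert 861: h=11, slot 11 empty -> index 11.
Insert 380: h=6, slot 6 empty -> index 6.
Insert 524: h=14, slot 14 empty -> index 14.
Insert 895: h=11, slot 11 occupied -> index 12.
Insert 45: h=11, slots 11,12 occupied -> index 15.
Insert 400: h=9, slot 9 empty -> index 9.
Insert 62: h=11, slots 11,12,15 occupied -> index 3.
Insert 358: h=1, slot 1 empty -> index 1.
Insert 351: h=11, slots 11,12,15,3 occupied -> index 10.
Table: [—, 358, —, 62, —, —, 380, —, —, 400, 351, 861, 895, —, 524, 45, —]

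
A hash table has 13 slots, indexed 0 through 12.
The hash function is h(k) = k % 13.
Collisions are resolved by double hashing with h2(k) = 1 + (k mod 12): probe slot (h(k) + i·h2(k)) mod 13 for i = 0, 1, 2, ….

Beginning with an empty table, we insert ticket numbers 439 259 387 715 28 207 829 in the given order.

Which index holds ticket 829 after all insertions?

Insert 439: h=10, slot 10 empty → index 10.
Insert 259: h=12, slot 12 empty → index 12.
Insert 387: h=10, h2=4, slot 10 occupied → index 1.
Insert 715: h=0, slot 0 empty → index 0.
Insert 28: h=2, slot 2 empty → index 2.
Insert 207: h=12, h2=4, slot 12 occupied → index 3.
Insert 829: h=10, h2=2, slots 10,12,1,3 occupied → index 5.
Table: [715, 387, 28, 207, -, 829, -, -, -, -, 439, -, 259]

5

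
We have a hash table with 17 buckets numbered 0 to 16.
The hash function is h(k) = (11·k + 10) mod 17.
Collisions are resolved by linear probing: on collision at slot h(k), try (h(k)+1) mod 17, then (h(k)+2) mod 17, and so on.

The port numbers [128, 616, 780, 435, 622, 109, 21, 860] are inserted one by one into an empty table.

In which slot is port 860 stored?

Insert 128: h=7, slot 7 empty → index 7.
Insert 616: h=3, slot 3 empty → index 3.
Insert 780: h=5, slot 5 empty → index 5.
Insert 435: h=1, slot 1 empty → index 1.
Insert 622: h=1, slot 1 occupied → index 2.
Insert 109: h=2, slots 2,3 occupied → index 4.
Insert 21: h=3, slots 3,4,5 occupied → index 6.
Insert 860: h=1, slots 1,2,3,4,5,6,7 occupied → index 8.
Table: [., 435, 622, 616, 109, 780, 21, 128, 860, ., ., ., ., ., ., ., .]

8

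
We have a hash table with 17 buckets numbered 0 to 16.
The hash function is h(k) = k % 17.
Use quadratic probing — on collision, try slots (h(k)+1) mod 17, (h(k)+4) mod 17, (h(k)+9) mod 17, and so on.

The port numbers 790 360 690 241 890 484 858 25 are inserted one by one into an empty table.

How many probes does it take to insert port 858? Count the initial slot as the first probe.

790: h=8 => slot 8
360: h=3 => slot 3
690: h=10 => slot 10
241: h=3, probe 3,4 => slot 4
890: h=6 => slot 6
484: h=8, probe 8,9 => slot 9
858: h=8, probe 8,9,12 => slot 12
25: h=8, probe 8,9,12,0 => slot 0
Table: [25, ∅, ∅, 360, 241, ∅, 890, ∅, 790, 484, 690, ∅, 858, ∅, ∅, ∅, ∅]

3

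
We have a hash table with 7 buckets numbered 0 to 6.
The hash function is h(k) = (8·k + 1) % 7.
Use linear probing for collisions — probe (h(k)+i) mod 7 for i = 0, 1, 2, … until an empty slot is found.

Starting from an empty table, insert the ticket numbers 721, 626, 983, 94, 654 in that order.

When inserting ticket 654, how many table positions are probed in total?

4

721: h=1 -> slot 1
626: h=4 -> slot 4
983: h=4, probe 4,5 -> slot 5
94: h=4, probe 4,5,6 -> slot 6
654: h=4, probe 4,5,6,0 -> slot 0
Table: [654, 721, _, _, 626, 983, 94]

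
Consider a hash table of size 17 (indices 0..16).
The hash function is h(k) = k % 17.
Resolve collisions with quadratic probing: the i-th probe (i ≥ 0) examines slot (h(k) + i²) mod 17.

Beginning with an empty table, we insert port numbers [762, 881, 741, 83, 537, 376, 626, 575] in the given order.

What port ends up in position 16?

Insert 762: h=14, slot 14 empty → index 14.
Insert 881: h=14, slot 14 occupied → index 15.
Insert 741: h=10, slot 10 empty → index 10.
Insert 83: h=15, slot 15 occupied → index 16.
Insert 537: h=10, slot 10 occupied → index 11.
Insert 376: h=2, slot 2 empty → index 2.
Insert 626: h=14, slots 14,15 occupied → index 1.
Insert 575: h=14, slots 14,15,1 occupied → index 6.
Table: [—, 626, 376, —, —, —, 575, —, —, —, 741, 537, —, —, 762, 881, 83]

83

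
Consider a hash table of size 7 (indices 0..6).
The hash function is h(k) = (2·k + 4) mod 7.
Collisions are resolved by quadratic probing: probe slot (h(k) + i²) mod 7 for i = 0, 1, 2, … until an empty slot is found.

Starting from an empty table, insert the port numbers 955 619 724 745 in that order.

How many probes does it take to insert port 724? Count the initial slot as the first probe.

955: h=3 -> slot 3
619: h=3, probe 3,4 -> slot 4
724: h=3, probe 3,4,0 -> slot 0
745: h=3, probe 3,4,0,5 -> slot 5
Table: [724, ∅, ∅, 955, 619, 745, ∅]

3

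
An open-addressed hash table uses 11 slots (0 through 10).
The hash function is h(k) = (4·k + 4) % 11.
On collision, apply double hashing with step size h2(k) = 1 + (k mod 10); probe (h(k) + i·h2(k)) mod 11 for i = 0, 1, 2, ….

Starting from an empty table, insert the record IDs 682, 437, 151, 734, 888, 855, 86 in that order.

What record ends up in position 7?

Insert 682: h=4, slot 4 empty -> index 4.
Insert 437: h=3, slot 3 empty -> index 3.
Insert 151: h=3, h2=2, slot 3 occupied -> index 5.
Insert 734: h=3, h2=5, slot 3 occupied -> index 8.
Insert 888: h=3, h2=9, slot 3 occupied -> index 1.
Insert 855: h=3, h2=6, slot 3 occupied -> index 9.
Insert 86: h=7, slot 7 empty -> index 7.
Table: [∅, 888, ∅, 437, 682, 151, ∅, 86, 734, 855, ∅]

86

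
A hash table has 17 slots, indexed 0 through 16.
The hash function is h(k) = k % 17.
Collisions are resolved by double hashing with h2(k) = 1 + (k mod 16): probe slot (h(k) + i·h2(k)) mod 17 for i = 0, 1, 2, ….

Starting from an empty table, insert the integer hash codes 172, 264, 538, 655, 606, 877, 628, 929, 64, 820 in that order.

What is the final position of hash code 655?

8

172 hashes to 2; slot 2 is free -> place at 2.
264 hashes to 9; slot 9 is free -> place at 9.
538 hashes to 11; slot 11 is free -> place at 11.
655 hashes to 9, h2=16; 9 taken -> place at 8.
606 hashes to 11, h2=15; 11,9 taken -> place at 7.
877 hashes to 10; slot 10 is free -> place at 10.
628 hashes to 16; slot 16 is free -> place at 16.
929 hashes to 11, h2=2; 11 taken -> place at 13.
64 hashes to 13, h2=1; 13 taken -> place at 14.
820 hashes to 4; slot 4 is free -> place at 4.
Table: [-, -, 172, -, 820, -, -, 606, 655, 264, 877, 538, -, 929, 64, -, 628]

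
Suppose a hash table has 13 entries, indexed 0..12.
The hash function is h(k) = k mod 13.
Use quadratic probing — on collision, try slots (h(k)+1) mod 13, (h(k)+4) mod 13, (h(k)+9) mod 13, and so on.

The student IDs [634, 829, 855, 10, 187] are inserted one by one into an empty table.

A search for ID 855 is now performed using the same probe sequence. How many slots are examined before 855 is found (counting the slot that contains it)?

3

Insert 634: h=10, slot 10 empty → index 10.
Insert 829: h=10, slot 10 occupied → index 11.
Insert 855: h=10, slots 10,11 occupied → index 1.
Insert 10: h=10, slots 10,11,1 occupied → index 6.
Insert 187: h=5, slot 5 empty → index 5.
Table: [-, 855, -, -, -, 187, 10, -, -, -, 634, 829, -]
Lookup 855: h=10, probe 10,11,1 → found at 1.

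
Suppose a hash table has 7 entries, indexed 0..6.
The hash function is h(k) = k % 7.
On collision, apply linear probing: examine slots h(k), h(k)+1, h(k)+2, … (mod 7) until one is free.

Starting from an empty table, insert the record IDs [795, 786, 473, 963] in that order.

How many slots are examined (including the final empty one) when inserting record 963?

3

Insert 795: h=4, slot 4 empty -> index 4.
Insert 786: h=2, slot 2 empty -> index 2.
Insert 473: h=4, slot 4 occupied -> index 5.
Insert 963: h=4, slots 4,5 occupied -> index 6.
Table: [∅, ∅, 786, ∅, 795, 473, 963]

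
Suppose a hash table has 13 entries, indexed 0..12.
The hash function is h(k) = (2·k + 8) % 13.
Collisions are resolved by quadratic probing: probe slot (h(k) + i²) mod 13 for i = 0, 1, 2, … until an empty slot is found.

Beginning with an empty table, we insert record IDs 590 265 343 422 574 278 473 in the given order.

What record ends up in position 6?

265

Insert 590: h=5, slot 5 empty -> index 5.
Insert 265: h=5, slot 5 occupied -> index 6.
Insert 343: h=5, slots 5,6 occupied -> index 9.
Insert 422: h=7, slot 7 empty -> index 7.
Insert 574: h=12, slot 12 empty -> index 12.
Insert 278: h=5, slots 5,6,9 occupied -> index 1.
Insert 473: h=5, slots 5,6,9,1 occupied -> index 8.
Table: [., 278, ., ., ., 590, 265, 422, 473, 343, ., ., 574]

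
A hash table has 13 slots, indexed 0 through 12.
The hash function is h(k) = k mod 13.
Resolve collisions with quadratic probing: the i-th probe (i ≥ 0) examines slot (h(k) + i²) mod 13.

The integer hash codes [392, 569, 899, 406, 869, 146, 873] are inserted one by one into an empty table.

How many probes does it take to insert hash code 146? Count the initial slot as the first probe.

Insert 392: h=2, slot 2 empty => index 2.
Insert 569: h=10, slot 10 empty => index 10.
Insert 899: h=2, slot 2 occupied => index 3.
Insert 406: h=3, slot 3 occupied => index 4.
Insert 869: h=11, slot 11 empty => index 11.
Insert 146: h=3, slots 3,4 occupied => index 7.
Insert 873: h=2, slots 2,3 occupied => index 6.
Table: [∅, ∅, 392, 899, 406, ∅, 873, 146, ∅, ∅, 569, 869, ∅]

3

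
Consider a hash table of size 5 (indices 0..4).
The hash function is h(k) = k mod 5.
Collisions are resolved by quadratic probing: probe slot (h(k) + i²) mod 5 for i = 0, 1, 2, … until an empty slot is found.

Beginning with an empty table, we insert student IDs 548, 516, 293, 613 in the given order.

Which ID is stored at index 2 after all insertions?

Insert 548: h=3, slot 3 empty -> index 3.
Insert 516: h=1, slot 1 empty -> index 1.
Insert 293: h=3, slot 3 occupied -> index 4.
Insert 613: h=3, slots 3,4 occupied -> index 2.
Table: [∅, 516, 613, 548, 293]

613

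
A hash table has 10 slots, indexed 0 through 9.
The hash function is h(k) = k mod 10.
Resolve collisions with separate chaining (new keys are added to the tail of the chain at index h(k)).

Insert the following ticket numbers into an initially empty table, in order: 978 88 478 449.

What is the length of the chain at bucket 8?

978 -> bucket 8
88 -> bucket 8 (collision)
478 -> bucket 8 (collision)
449 -> bucket 9
Final buckets:
0: .
1: .
2: .
3: .
4: .
5: .
6: .
7: .
8: 978 -> 88 -> 478
9: 449

3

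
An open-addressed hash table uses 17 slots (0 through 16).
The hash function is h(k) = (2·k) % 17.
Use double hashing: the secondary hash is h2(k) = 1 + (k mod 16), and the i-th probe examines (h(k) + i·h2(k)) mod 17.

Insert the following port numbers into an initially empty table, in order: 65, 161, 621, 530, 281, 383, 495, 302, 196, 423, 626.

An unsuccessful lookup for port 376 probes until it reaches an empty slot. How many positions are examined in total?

65 hashes to 11; slot 11 is free -> place at 11.
161 hashes to 16; slot 16 is free -> place at 16.
621 hashes to 1; slot 1 is free -> place at 1.
530 hashes to 6; slot 6 is free -> place at 6.
281 hashes to 1, h2=10; 1,11 taken -> place at 4.
383 hashes to 1, h2=16; 1 taken -> place at 0.
495 hashes to 4, h2=16; 4 taken -> place at 3.
302 hashes to 9; slot 9 is free -> place at 9.
196 hashes to 1, h2=5; 1,6,11,16,4,9 taken -> place at 14.
423 hashes to 13; slot 13 is free -> place at 13.
626 hashes to 11, h2=3; 11,14,0,3,6,9 taken -> place at 12.
Table: [383, 621, ., 495, 281, ., 530, ., ., 302, ., 65, 626, 423, 196, ., 161]
Lookup 376: h=4, h2=9, probe 4,13,5 → slot 5 empty, not found.

3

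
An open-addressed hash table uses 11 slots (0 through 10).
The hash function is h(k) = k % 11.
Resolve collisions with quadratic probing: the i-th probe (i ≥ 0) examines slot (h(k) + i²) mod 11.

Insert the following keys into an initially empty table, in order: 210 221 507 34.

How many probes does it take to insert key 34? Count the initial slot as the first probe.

210 hashes to 1; slot 1 is free => place at 1.
221 hashes to 1; 1 taken => place at 2.
507 hashes to 1; 1,2 taken => place at 5.
34 hashes to 1; 1,2,5 taken => place at 10.
Table: [_, 210, 221, _, _, 507, _, _, _, _, 34]

4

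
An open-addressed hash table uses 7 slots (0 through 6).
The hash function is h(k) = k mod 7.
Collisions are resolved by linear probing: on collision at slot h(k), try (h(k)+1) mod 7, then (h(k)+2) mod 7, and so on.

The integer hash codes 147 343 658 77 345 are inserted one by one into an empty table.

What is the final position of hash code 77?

3

147: h=0 → slot 0
343: h=0, probe 0,1 → slot 1
658: h=0, probe 0,1,2 → slot 2
77: h=0, probe 0,1,2,3 → slot 3
345: h=2, probe 2,3,4 → slot 4
Table: [147, 343, 658, 77, 345, _, _]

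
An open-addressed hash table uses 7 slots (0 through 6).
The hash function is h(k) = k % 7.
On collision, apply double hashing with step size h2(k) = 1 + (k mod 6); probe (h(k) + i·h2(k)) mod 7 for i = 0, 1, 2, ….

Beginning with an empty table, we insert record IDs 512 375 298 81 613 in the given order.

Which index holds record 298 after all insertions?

2

Insert 512: h=1, slot 1 empty → index 1.
Insert 375: h=4, slot 4 empty → index 4.
Insert 298: h=4, h2=5, slot 4 occupied → index 2.
Insert 81: h=4, h2=4, slots 4,1 occupied → index 5.
Insert 613: h=4, h2=2, slot 4 occupied → index 6.
Table: [., 512, 298, ., 375, 81, 613]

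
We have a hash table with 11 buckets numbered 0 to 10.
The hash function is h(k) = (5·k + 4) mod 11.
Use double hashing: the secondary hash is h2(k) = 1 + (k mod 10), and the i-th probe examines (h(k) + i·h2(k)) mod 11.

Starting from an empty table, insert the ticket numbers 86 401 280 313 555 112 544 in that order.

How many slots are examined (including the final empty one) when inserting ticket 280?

86: h=5 => slot 5
401: h=7 => slot 7
280: h=7, h2=1, probe 7,8 => slot 8
313: h=7, h2=4, probe 7,0 => slot 0
555: h=7, h2=6, probe 7,2 => slot 2
112: h=3 => slot 3
544: h=7, h2=5, probe 7,1 => slot 1
Table: [313, 544, 555, 112, —, 86, —, 401, 280, —, —]

2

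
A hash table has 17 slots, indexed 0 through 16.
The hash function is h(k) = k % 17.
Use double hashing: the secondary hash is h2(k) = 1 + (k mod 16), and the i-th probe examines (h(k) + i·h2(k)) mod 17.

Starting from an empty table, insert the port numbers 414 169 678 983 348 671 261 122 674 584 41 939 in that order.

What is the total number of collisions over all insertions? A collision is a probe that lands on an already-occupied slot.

9

414 hashes to 6; slot 6 is free → place at 6.
169 hashes to 16; slot 16 is free → place at 16.
678 hashes to 15; slot 15 is free → place at 15.
983 hashes to 14; slot 14 is free → place at 14.
348 hashes to 8; slot 8 is free → place at 8.
671 hashes to 8, h2=16; 8 taken → place at 7.
261 hashes to 6, h2=6; 6 taken → place at 12.
122 hashes to 3; slot 3 is free → place at 3.
674 hashes to 11; slot 11 is free → place at 11.
584 hashes to 6, h2=9; 6,15,7,16,8 taken → place at 0.
41 hashes to 7, h2=10; 7,0 taken → place at 10.
939 hashes to 4; slot 4 is free → place at 4.
Table: [584, _, _, 122, 939, _, 414, 671, 348, _, 41, 674, 261, _, 983, 678, 169]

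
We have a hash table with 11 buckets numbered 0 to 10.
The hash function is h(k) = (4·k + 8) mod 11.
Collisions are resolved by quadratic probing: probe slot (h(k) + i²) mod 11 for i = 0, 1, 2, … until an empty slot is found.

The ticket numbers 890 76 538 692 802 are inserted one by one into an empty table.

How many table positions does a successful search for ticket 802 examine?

890 hashes to 4; slot 4 is free → place at 4.
76 hashes to 4; 4 taken → place at 5.
538 hashes to 4; 4,5 taken → place at 8.
692 hashes to 4; 4,5,8 taken → place at 2.
802 hashes to 4; 4,5,8,2 taken → place at 9.
Table: [_, _, 692, _, 890, 76, _, _, 538, 802, _]
Lookup 802: h=4, probe 4,5,8,2,9 → found at 9.

5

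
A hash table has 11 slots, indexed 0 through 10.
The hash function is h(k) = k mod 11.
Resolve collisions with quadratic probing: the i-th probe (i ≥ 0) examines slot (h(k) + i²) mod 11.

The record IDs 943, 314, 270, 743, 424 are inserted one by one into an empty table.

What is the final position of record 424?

4

943 hashes to 8; slot 8 is free -> place at 8.
314 hashes to 6; slot 6 is free -> place at 6.
270 hashes to 6; 6 taken -> place at 7.
743 hashes to 6; 6,7 taken -> place at 10.
424 hashes to 6; 6,7,10 taken -> place at 4.
Table: [., ., ., ., 424, ., 314, 270, 943, ., 743]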